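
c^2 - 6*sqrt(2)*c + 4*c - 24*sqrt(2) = (c + 4)*(c - 6*sqrt(2))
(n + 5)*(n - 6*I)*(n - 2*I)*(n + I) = n^4 + 5*n^3 - 7*I*n^3 - 4*n^2 - 35*I*n^2 - 20*n - 12*I*n - 60*I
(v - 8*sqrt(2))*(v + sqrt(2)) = v^2 - 7*sqrt(2)*v - 16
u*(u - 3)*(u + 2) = u^3 - u^2 - 6*u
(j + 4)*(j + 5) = j^2 + 9*j + 20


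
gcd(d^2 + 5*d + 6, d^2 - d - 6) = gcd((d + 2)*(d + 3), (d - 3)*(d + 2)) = d + 2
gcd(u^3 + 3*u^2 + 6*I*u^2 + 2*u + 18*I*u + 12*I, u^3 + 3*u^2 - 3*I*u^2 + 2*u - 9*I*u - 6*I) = u^2 + 3*u + 2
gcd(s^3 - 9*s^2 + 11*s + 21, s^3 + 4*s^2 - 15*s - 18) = s^2 - 2*s - 3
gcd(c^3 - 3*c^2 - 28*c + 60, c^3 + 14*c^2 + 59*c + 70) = c + 5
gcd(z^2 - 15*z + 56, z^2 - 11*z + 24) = z - 8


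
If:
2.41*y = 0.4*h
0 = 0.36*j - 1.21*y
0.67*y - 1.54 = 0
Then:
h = 13.85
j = 7.73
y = 2.30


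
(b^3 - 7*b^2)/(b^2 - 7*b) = b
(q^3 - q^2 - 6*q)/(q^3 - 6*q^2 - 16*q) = (q - 3)/(q - 8)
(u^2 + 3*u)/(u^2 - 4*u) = (u + 3)/(u - 4)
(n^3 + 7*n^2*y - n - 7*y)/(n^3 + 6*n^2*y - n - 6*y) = (n + 7*y)/(n + 6*y)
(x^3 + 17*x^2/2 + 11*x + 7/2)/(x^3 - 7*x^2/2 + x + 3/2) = (x^2 + 8*x + 7)/(x^2 - 4*x + 3)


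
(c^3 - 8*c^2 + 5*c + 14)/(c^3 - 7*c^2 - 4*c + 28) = (c + 1)/(c + 2)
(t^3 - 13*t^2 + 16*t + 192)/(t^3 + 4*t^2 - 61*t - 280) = (t^2 - 5*t - 24)/(t^2 + 12*t + 35)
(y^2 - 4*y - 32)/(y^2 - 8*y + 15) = (y^2 - 4*y - 32)/(y^2 - 8*y + 15)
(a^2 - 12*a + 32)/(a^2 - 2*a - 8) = (a - 8)/(a + 2)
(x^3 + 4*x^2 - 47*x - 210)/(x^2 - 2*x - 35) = x + 6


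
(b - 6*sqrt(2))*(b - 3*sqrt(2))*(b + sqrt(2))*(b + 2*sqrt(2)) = b^4 - 6*sqrt(2)*b^3 - 14*b^2 + 72*sqrt(2)*b + 144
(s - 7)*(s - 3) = s^2 - 10*s + 21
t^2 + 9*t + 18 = (t + 3)*(t + 6)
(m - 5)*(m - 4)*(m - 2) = m^3 - 11*m^2 + 38*m - 40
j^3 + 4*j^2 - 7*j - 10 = (j - 2)*(j + 1)*(j + 5)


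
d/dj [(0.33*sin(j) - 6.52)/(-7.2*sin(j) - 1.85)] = -47.5545*cos(j)/(7.2*sin(j) + 1.85)^2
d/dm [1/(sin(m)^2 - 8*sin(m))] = 2*(4 - sin(m))*cos(m)/((sin(m) - 8)^2*sin(m)^2)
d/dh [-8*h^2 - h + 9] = -16*h - 1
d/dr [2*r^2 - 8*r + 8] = 4*r - 8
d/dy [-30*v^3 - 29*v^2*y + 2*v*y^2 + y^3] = -29*v^2 + 4*v*y + 3*y^2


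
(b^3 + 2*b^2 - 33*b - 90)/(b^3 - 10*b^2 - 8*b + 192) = (b^2 + 8*b + 15)/(b^2 - 4*b - 32)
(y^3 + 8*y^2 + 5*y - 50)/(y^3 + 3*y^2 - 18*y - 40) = (y^2 + 3*y - 10)/(y^2 - 2*y - 8)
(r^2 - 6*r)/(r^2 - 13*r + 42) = r/(r - 7)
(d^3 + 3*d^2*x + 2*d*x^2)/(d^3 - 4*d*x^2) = (-d - x)/(-d + 2*x)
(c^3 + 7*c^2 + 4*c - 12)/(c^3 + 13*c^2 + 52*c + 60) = (c - 1)/(c + 5)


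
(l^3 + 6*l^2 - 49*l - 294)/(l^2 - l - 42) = l + 7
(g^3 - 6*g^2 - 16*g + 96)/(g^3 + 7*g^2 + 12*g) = (g^2 - 10*g + 24)/(g*(g + 3))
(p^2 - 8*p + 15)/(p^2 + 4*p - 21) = (p - 5)/(p + 7)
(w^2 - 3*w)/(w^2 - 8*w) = (w - 3)/(w - 8)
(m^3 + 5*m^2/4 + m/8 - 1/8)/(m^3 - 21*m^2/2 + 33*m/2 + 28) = (8*m^2 + 2*m - 1)/(4*(2*m^2 - 23*m + 56))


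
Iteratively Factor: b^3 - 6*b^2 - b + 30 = (b + 2)*(b^2 - 8*b + 15) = (b - 3)*(b + 2)*(b - 5)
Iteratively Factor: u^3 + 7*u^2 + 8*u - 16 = (u + 4)*(u^2 + 3*u - 4) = (u - 1)*(u + 4)*(u + 4)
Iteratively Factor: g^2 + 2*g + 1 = (g + 1)*(g + 1)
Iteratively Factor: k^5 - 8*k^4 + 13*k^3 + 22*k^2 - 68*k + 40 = (k + 2)*(k^4 - 10*k^3 + 33*k^2 - 44*k + 20) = (k - 2)*(k + 2)*(k^3 - 8*k^2 + 17*k - 10) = (k - 2)^2*(k + 2)*(k^2 - 6*k + 5) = (k - 2)^2*(k - 1)*(k + 2)*(k - 5)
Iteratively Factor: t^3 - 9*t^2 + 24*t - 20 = (t - 5)*(t^2 - 4*t + 4) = (t - 5)*(t - 2)*(t - 2)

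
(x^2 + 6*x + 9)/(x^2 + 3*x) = (x + 3)/x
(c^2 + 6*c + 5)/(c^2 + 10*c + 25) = (c + 1)/(c + 5)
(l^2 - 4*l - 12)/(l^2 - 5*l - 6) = (l + 2)/(l + 1)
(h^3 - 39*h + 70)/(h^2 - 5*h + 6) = (h^2 + 2*h - 35)/(h - 3)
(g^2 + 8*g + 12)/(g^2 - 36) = (g + 2)/(g - 6)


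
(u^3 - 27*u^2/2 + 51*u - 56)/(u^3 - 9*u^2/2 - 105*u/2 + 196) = (u - 2)/(u + 7)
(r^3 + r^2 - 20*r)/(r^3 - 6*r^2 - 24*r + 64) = r*(r^2 + r - 20)/(r^3 - 6*r^2 - 24*r + 64)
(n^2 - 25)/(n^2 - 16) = (n^2 - 25)/(n^2 - 16)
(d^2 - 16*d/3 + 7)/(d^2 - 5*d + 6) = (d - 7/3)/(d - 2)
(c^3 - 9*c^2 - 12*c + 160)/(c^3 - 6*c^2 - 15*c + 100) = (c - 8)/(c - 5)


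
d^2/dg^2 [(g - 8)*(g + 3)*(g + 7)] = 6*g + 4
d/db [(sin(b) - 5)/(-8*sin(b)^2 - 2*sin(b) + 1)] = (8*sin(b)^2 - 80*sin(b) - 9)*cos(b)/((2*sin(b) + 1)^2*(4*sin(b) - 1)^2)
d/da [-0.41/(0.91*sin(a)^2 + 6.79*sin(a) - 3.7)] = (0.7462*sin(a) + 2.7839)*cos(a)/(0.91*sin(a)^2 + 6.79*sin(a) - 3.7)^2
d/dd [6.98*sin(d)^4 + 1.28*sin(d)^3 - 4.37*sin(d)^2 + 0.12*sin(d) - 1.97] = (27.92*sin(d)^3 + 3.84*sin(d)^2 - 8.74*sin(d) + 0.12)*cos(d)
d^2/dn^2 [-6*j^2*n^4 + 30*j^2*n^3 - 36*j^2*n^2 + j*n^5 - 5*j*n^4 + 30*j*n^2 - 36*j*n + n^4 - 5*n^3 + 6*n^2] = -72*j^2*n^2 + 180*j^2*n - 72*j^2 + 20*j*n^3 - 60*j*n^2 + 60*j + 12*n^2 - 30*n + 12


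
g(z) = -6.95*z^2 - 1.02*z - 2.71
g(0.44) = -4.50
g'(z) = -13.9*z - 1.02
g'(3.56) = -50.50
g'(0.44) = -7.14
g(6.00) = -259.03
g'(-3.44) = 46.80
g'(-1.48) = 19.55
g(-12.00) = -991.27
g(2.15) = -37.03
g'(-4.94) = 67.65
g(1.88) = -29.19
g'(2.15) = -30.90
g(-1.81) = -23.63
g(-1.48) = -16.42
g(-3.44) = -81.44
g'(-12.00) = 165.78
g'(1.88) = -27.15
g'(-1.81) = 24.14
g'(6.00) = -84.42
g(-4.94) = -167.28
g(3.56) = -94.42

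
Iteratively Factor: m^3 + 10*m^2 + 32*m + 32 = (m + 4)*(m^2 + 6*m + 8) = (m + 4)^2*(m + 2)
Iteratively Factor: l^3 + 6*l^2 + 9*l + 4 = (l + 4)*(l^2 + 2*l + 1) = (l + 1)*(l + 4)*(l + 1)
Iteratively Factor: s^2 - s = (s)*(s - 1)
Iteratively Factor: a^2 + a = (a)*(a + 1)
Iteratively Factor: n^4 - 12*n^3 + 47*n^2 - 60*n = (n - 5)*(n^3 - 7*n^2 + 12*n) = n*(n - 5)*(n^2 - 7*n + 12) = n*(n - 5)*(n - 3)*(n - 4)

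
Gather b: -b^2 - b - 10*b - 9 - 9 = -b^2 - 11*b - 18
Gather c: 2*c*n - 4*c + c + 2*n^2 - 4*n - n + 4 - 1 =c*(2*n - 3) + 2*n^2 - 5*n + 3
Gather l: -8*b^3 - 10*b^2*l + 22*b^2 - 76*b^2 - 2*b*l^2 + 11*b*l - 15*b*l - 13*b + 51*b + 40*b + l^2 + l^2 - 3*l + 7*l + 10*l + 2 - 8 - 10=-8*b^3 - 54*b^2 + 78*b + l^2*(2 - 2*b) + l*(-10*b^2 - 4*b + 14) - 16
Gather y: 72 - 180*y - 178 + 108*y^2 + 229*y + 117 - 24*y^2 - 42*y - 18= 84*y^2 + 7*y - 7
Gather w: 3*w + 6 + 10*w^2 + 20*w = 10*w^2 + 23*w + 6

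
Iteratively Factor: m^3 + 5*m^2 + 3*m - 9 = (m - 1)*(m^2 + 6*m + 9) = (m - 1)*(m + 3)*(m + 3)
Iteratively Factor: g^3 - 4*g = (g)*(g^2 - 4) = g*(g + 2)*(g - 2)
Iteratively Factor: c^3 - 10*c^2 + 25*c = (c - 5)*(c^2 - 5*c) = c*(c - 5)*(c - 5)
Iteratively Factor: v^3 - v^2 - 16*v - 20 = (v - 5)*(v^2 + 4*v + 4) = (v - 5)*(v + 2)*(v + 2)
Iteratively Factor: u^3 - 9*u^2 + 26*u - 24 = (u - 3)*(u^2 - 6*u + 8) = (u - 4)*(u - 3)*(u - 2)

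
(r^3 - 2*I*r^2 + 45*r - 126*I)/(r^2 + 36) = (r^2 + 4*I*r + 21)/(r + 6*I)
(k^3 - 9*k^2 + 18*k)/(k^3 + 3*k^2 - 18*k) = (k - 6)/(k + 6)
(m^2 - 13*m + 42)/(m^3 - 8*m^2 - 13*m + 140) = (m - 6)/(m^2 - m - 20)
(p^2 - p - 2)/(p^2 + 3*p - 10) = (p + 1)/(p + 5)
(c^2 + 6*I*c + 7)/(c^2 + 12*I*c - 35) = (c - I)/(c + 5*I)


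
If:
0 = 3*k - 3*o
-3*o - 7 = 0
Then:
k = -7/3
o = -7/3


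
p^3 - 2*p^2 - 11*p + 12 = (p - 4)*(p - 1)*(p + 3)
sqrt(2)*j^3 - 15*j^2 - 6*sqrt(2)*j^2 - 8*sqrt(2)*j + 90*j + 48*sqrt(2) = (j - 6)*(j - 8*sqrt(2))*(sqrt(2)*j + 1)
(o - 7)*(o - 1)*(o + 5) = o^3 - 3*o^2 - 33*o + 35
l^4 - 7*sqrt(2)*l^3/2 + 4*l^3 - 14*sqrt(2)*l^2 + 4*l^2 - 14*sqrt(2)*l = l*(l + 2)^2*(l - 7*sqrt(2)/2)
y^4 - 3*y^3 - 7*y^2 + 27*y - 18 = (y - 3)*(y - 2)*(y - 1)*(y + 3)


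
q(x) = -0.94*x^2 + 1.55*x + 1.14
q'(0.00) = 1.55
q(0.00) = 1.14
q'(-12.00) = 24.11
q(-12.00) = -152.82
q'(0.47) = 0.67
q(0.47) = 1.66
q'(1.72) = -1.68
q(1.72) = 1.03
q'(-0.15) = 1.83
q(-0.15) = 0.89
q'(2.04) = -2.29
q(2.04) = 0.39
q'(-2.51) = 6.27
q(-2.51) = -8.67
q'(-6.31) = 13.41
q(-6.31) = -46.07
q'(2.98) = -4.05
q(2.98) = -2.59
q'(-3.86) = 8.81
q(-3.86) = -18.85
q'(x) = 1.55 - 1.88*x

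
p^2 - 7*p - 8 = (p - 8)*(p + 1)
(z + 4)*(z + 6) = z^2 + 10*z + 24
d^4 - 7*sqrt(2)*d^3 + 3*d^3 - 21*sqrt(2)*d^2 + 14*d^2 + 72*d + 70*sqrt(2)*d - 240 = (d - 2)*(d + 5)*(d - 4*sqrt(2))*(d - 3*sqrt(2))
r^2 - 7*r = r*(r - 7)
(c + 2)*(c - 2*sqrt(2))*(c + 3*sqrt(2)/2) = c^3 - sqrt(2)*c^2/2 + 2*c^2 - 6*c - sqrt(2)*c - 12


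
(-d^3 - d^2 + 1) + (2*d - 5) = -d^3 - d^2 + 2*d - 4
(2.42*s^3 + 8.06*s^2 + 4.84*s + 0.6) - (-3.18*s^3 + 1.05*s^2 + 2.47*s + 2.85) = 5.6*s^3 + 7.01*s^2 + 2.37*s - 2.25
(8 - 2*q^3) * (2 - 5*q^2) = 10*q^5 - 4*q^3 - 40*q^2 + 16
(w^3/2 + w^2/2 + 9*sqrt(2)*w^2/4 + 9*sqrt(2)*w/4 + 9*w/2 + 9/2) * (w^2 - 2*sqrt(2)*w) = w^5/2 + w^4/2 + 5*sqrt(2)*w^4/4 - 9*w^3/2 + 5*sqrt(2)*w^3/4 - 9*sqrt(2)*w^2 - 9*w^2/2 - 9*sqrt(2)*w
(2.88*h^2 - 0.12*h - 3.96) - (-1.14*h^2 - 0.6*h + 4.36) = 4.02*h^2 + 0.48*h - 8.32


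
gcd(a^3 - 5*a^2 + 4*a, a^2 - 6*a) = a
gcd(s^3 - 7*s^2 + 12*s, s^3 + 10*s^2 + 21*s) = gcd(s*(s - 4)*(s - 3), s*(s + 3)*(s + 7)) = s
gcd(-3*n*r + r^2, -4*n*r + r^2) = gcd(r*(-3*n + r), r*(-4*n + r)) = r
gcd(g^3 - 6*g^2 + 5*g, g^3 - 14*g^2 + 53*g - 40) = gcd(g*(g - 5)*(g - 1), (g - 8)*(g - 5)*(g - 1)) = g^2 - 6*g + 5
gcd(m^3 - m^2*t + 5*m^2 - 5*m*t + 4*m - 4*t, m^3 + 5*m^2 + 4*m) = m^2 + 5*m + 4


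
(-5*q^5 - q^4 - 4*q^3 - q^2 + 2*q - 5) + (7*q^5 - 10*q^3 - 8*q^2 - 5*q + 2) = 2*q^5 - q^4 - 14*q^3 - 9*q^2 - 3*q - 3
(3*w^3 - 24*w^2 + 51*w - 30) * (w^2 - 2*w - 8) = 3*w^5 - 30*w^4 + 75*w^3 + 60*w^2 - 348*w + 240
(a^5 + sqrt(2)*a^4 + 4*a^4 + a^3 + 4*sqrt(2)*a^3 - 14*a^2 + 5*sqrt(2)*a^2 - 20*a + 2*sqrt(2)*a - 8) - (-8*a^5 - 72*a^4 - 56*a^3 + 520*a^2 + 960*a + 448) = 9*a^5 + sqrt(2)*a^4 + 76*a^4 + 4*sqrt(2)*a^3 + 57*a^3 - 534*a^2 + 5*sqrt(2)*a^2 - 980*a + 2*sqrt(2)*a - 456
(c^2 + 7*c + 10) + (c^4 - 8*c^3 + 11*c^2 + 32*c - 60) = c^4 - 8*c^3 + 12*c^2 + 39*c - 50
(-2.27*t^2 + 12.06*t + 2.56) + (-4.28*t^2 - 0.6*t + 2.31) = -6.55*t^2 + 11.46*t + 4.87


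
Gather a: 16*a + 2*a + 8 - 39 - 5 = 18*a - 36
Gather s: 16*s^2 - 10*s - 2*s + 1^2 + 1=16*s^2 - 12*s + 2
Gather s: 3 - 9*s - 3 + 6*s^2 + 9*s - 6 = 6*s^2 - 6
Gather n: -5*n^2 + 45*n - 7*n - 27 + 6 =-5*n^2 + 38*n - 21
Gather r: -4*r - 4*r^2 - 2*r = -4*r^2 - 6*r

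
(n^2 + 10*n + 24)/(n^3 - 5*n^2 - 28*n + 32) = (n + 6)/(n^2 - 9*n + 8)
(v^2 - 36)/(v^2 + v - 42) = (v + 6)/(v + 7)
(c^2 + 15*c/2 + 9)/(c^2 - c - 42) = (c + 3/2)/(c - 7)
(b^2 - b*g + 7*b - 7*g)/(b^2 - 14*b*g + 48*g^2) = (b^2 - b*g + 7*b - 7*g)/(b^2 - 14*b*g + 48*g^2)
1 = 1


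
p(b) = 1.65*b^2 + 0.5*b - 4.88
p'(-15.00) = -49.00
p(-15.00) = 358.87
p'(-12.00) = -39.10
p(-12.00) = 226.72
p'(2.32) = 8.16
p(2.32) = 5.16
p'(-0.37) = -0.72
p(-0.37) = -4.84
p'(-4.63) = -14.78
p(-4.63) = 28.18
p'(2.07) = 7.33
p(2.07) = 3.23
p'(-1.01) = -2.83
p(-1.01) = -3.70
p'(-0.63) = -1.58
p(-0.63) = -4.54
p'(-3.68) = -11.64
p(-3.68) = 15.62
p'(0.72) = 2.88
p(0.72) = -3.66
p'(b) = 3.3*b + 0.5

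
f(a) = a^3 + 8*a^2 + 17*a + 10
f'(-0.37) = 11.49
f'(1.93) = 59.05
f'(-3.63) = -1.55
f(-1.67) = -0.74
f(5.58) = 527.69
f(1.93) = 79.80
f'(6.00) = 221.00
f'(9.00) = 404.00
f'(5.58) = 199.69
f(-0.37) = 4.75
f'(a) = 3*a^2 + 16*a + 17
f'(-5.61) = 21.66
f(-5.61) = -10.15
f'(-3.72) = -1.00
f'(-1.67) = -1.35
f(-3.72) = 5.99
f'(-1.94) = -2.75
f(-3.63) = 5.87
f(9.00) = 1540.00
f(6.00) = 616.00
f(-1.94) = -0.17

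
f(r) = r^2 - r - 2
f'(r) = 2*r - 1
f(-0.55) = -1.15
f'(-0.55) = -2.10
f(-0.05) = -1.95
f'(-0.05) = -1.10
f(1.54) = -1.17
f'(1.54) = 2.08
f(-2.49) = 6.69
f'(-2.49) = -5.98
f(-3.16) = 11.15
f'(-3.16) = -7.32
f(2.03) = 0.09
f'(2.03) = 3.06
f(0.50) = -2.25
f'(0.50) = 0.00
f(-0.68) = -0.86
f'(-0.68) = -2.36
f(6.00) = 28.00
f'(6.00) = 11.00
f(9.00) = 70.00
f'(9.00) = 17.00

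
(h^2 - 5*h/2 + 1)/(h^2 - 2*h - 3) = (-h^2 + 5*h/2 - 1)/(-h^2 + 2*h + 3)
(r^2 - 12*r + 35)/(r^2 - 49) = (r - 5)/(r + 7)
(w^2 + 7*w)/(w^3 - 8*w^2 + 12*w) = (w + 7)/(w^2 - 8*w + 12)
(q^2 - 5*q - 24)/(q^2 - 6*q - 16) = (q + 3)/(q + 2)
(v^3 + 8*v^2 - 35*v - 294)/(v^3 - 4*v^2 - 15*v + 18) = (v^2 + 14*v + 49)/(v^2 + 2*v - 3)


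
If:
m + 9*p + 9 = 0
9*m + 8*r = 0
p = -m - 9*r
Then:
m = -72/665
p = -657/665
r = 81/665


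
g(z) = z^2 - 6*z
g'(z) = 2*z - 6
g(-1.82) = 14.23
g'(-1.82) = -9.64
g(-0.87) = 5.98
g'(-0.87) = -7.74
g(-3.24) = 29.94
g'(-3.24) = -12.48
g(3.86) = -8.26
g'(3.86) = 1.72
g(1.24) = -5.90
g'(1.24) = -3.52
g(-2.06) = 16.60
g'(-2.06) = -10.12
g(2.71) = -8.92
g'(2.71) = -0.58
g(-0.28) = 1.76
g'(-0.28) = -6.56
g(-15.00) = 315.00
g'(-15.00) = -36.00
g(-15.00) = 315.00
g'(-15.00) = -36.00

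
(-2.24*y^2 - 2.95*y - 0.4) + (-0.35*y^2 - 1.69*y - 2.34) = -2.59*y^2 - 4.64*y - 2.74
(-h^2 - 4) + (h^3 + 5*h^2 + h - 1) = h^3 + 4*h^2 + h - 5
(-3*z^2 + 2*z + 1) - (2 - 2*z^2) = -z^2 + 2*z - 1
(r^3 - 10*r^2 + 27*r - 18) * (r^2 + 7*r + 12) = r^5 - 3*r^4 - 31*r^3 + 51*r^2 + 198*r - 216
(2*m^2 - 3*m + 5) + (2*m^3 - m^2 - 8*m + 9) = 2*m^3 + m^2 - 11*m + 14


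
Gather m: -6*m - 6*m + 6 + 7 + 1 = 14 - 12*m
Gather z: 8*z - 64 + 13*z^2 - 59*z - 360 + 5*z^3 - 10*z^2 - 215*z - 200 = 5*z^3 + 3*z^2 - 266*z - 624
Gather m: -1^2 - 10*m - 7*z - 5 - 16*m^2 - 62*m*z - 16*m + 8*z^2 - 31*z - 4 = -16*m^2 + m*(-62*z - 26) + 8*z^2 - 38*z - 10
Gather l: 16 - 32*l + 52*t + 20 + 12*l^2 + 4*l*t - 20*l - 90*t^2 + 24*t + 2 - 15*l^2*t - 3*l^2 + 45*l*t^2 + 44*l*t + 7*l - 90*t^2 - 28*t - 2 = l^2*(9 - 15*t) + l*(45*t^2 + 48*t - 45) - 180*t^2 + 48*t + 36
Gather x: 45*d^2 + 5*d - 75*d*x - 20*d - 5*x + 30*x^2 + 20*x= 45*d^2 - 15*d + 30*x^2 + x*(15 - 75*d)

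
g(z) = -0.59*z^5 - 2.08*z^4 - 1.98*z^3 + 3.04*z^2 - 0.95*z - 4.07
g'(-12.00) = -47723.51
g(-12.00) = 107546.53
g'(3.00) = -499.76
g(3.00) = -344.87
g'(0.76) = -4.40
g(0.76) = -4.75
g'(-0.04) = -1.20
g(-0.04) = -4.03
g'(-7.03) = -4651.80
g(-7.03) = 5890.96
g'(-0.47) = -4.40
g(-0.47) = -2.83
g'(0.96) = -10.45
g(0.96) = -6.18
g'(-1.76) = -13.00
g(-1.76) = 7.82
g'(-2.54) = -41.16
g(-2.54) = 26.20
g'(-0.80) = -6.56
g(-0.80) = -1.01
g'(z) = -2.95*z^4 - 8.32*z^3 - 5.94*z^2 + 6.08*z - 0.95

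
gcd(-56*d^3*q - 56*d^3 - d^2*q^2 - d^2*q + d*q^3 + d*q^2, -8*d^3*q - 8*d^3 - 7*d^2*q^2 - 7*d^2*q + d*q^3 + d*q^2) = -8*d^2*q - 8*d^2 + d*q^2 + d*q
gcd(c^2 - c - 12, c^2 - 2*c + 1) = 1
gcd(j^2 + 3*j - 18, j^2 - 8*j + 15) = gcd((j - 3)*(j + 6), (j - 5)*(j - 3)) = j - 3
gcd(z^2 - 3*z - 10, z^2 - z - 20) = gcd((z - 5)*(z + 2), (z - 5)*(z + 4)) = z - 5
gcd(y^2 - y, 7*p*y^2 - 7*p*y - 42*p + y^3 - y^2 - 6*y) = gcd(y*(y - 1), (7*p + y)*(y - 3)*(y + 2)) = 1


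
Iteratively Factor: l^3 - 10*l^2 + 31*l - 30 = (l - 3)*(l^2 - 7*l + 10) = (l - 3)*(l - 2)*(l - 5)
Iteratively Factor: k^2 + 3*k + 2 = (k + 1)*(k + 2)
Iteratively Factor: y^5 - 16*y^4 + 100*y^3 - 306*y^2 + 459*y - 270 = (y - 3)*(y^4 - 13*y^3 + 61*y^2 - 123*y + 90) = (y - 5)*(y - 3)*(y^3 - 8*y^2 + 21*y - 18) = (y - 5)*(y - 3)^2*(y^2 - 5*y + 6) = (y - 5)*(y - 3)^2*(y - 2)*(y - 3)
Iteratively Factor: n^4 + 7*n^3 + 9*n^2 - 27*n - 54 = (n + 3)*(n^3 + 4*n^2 - 3*n - 18) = (n - 2)*(n + 3)*(n^2 + 6*n + 9) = (n - 2)*(n + 3)^2*(n + 3)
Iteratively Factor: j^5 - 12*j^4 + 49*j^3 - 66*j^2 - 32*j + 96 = (j - 4)*(j^4 - 8*j^3 + 17*j^2 + 2*j - 24) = (j - 4)^2*(j^3 - 4*j^2 + j + 6) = (j - 4)^2*(j - 2)*(j^2 - 2*j - 3) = (j - 4)^2*(j - 2)*(j + 1)*(j - 3)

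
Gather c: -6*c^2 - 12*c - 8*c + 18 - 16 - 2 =-6*c^2 - 20*c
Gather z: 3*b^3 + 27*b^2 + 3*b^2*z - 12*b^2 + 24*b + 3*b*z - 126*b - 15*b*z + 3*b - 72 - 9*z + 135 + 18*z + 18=3*b^3 + 15*b^2 - 99*b + z*(3*b^2 - 12*b + 9) + 81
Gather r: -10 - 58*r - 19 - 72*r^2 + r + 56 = -72*r^2 - 57*r + 27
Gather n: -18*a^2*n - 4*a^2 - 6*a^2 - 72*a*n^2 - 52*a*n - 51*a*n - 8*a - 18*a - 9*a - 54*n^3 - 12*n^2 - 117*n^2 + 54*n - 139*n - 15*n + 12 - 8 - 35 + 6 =-10*a^2 - 35*a - 54*n^3 + n^2*(-72*a - 129) + n*(-18*a^2 - 103*a - 100) - 25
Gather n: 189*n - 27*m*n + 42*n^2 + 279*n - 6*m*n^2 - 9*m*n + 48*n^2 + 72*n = n^2*(90 - 6*m) + n*(540 - 36*m)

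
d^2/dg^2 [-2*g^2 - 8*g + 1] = -4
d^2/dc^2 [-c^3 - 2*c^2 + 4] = -6*c - 4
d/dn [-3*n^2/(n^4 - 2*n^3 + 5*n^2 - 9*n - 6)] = 3*n*(2*n^4 - 2*n^3 + 9*n + 12)/(n^8 - 4*n^7 + 14*n^6 - 38*n^5 + 49*n^4 - 66*n^3 + 21*n^2 + 108*n + 36)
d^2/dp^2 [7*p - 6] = 0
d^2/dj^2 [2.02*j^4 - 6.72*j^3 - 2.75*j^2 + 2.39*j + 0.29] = 24.24*j^2 - 40.32*j - 5.5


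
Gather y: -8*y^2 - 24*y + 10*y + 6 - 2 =-8*y^2 - 14*y + 4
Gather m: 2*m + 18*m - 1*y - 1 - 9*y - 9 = 20*m - 10*y - 10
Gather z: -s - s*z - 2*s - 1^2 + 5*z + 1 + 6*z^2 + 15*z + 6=-3*s + 6*z^2 + z*(20 - s) + 6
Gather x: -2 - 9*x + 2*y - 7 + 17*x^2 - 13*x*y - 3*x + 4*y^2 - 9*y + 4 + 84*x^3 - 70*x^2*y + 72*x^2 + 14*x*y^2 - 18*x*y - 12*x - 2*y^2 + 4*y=84*x^3 + x^2*(89 - 70*y) + x*(14*y^2 - 31*y - 24) + 2*y^2 - 3*y - 5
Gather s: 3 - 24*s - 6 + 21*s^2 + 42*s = 21*s^2 + 18*s - 3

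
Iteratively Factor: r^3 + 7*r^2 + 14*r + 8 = (r + 4)*(r^2 + 3*r + 2) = (r + 1)*(r + 4)*(r + 2)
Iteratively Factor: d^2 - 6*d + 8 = (d - 4)*(d - 2)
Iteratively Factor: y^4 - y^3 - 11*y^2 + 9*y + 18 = (y - 3)*(y^3 + 2*y^2 - 5*y - 6) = (y - 3)*(y + 1)*(y^2 + y - 6) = (y - 3)*(y - 2)*(y + 1)*(y + 3)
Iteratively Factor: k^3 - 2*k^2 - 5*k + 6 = (k - 1)*(k^2 - k - 6) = (k - 1)*(k + 2)*(k - 3)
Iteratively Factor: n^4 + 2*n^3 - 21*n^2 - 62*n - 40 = (n + 4)*(n^3 - 2*n^2 - 13*n - 10) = (n - 5)*(n + 4)*(n^2 + 3*n + 2) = (n - 5)*(n + 2)*(n + 4)*(n + 1)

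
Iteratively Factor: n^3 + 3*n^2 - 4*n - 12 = (n + 2)*(n^2 + n - 6) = (n + 2)*(n + 3)*(n - 2)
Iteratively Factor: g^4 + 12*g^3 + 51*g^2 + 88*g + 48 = (g + 4)*(g^3 + 8*g^2 + 19*g + 12) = (g + 3)*(g + 4)*(g^2 + 5*g + 4) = (g + 3)*(g + 4)^2*(g + 1)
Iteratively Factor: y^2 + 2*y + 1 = (y + 1)*(y + 1)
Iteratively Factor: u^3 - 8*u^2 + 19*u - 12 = (u - 4)*(u^2 - 4*u + 3) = (u - 4)*(u - 3)*(u - 1)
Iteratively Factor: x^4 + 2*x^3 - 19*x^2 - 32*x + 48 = (x + 3)*(x^3 - x^2 - 16*x + 16) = (x - 4)*(x + 3)*(x^2 + 3*x - 4) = (x - 4)*(x - 1)*(x + 3)*(x + 4)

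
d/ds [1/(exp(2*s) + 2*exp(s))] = -(2*exp(s) + 2)*exp(-s)/(exp(s) + 2)^2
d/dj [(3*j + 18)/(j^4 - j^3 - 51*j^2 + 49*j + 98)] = 3*(j^4 - j^3 - 51*j^2 + 49*j - (j + 6)*(4*j^3 - 3*j^2 - 102*j + 49) + 98)/(j^4 - j^3 - 51*j^2 + 49*j + 98)^2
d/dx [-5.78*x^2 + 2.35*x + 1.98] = 2.35 - 11.56*x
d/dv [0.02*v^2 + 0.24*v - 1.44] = 0.04*v + 0.24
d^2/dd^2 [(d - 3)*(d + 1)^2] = 6*d - 2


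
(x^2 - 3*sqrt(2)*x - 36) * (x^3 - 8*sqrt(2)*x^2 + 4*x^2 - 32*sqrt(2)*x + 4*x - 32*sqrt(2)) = x^5 - 11*sqrt(2)*x^4 + 4*x^4 - 44*sqrt(2)*x^3 + 16*x^3 + 48*x^2 + 244*sqrt(2)*x^2 + 48*x + 1152*sqrt(2)*x + 1152*sqrt(2)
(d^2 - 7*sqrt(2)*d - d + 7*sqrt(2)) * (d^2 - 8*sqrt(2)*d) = d^4 - 15*sqrt(2)*d^3 - d^3 + 15*sqrt(2)*d^2 + 112*d^2 - 112*d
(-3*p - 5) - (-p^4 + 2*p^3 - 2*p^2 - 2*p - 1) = p^4 - 2*p^3 + 2*p^2 - p - 4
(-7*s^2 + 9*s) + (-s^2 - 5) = -8*s^2 + 9*s - 5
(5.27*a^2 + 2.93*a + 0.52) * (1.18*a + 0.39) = 6.2186*a^3 + 5.5127*a^2 + 1.7563*a + 0.2028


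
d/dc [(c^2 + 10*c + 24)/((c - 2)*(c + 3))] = 3*(-3*c^2 - 20*c - 28)/(c^4 + 2*c^3 - 11*c^2 - 12*c + 36)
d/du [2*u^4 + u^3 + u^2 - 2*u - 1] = 8*u^3 + 3*u^2 + 2*u - 2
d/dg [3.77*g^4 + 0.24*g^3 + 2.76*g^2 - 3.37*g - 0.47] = 15.08*g^3 + 0.72*g^2 + 5.52*g - 3.37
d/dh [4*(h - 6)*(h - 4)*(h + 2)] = 12*h^2 - 64*h + 16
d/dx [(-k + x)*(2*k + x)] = k + 2*x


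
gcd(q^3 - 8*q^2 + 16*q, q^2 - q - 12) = q - 4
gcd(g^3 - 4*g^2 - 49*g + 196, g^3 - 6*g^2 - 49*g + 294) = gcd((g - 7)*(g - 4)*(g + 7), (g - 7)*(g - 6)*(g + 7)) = g^2 - 49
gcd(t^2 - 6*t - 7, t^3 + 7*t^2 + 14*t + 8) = t + 1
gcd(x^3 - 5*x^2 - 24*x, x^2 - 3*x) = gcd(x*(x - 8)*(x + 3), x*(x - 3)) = x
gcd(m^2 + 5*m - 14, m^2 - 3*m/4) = 1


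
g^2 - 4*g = g*(g - 4)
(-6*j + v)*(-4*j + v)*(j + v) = 24*j^3 + 14*j^2*v - 9*j*v^2 + v^3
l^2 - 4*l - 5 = (l - 5)*(l + 1)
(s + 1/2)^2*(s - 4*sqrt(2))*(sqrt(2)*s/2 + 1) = sqrt(2)*s^4/2 - 3*s^3 + sqrt(2)*s^3/2 - 31*sqrt(2)*s^2/8 - 3*s^2 - 4*sqrt(2)*s - 3*s/4 - sqrt(2)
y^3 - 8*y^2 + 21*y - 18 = (y - 3)^2*(y - 2)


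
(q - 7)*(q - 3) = q^2 - 10*q + 21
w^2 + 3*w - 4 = (w - 1)*(w + 4)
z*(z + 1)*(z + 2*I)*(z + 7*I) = z^4 + z^3 + 9*I*z^3 - 14*z^2 + 9*I*z^2 - 14*z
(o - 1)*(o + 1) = o^2 - 1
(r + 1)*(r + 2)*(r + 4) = r^3 + 7*r^2 + 14*r + 8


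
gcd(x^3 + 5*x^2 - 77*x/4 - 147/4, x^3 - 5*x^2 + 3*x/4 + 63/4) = x^2 - 2*x - 21/4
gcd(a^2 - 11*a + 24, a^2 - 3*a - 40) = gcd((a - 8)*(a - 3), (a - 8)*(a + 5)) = a - 8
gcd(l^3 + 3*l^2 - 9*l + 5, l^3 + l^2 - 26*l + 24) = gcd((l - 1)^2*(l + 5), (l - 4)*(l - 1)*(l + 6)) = l - 1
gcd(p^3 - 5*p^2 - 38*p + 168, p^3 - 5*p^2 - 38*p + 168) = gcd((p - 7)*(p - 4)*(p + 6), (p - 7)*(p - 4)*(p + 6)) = p^3 - 5*p^2 - 38*p + 168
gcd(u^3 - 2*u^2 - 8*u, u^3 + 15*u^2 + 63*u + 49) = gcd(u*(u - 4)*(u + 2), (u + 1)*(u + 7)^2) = 1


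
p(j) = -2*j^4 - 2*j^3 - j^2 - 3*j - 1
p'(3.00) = -279.00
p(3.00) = -235.00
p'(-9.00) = 5361.00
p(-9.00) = -11719.00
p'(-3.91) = 391.30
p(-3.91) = -352.46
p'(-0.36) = -2.68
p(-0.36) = 0.01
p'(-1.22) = 5.04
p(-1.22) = 0.37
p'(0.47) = -6.10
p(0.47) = -2.94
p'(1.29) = -32.74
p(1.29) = -16.37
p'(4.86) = -1072.77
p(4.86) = -1384.55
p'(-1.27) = 6.25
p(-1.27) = 0.09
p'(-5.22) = 981.84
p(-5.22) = -1213.07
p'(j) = -8*j^3 - 6*j^2 - 2*j - 3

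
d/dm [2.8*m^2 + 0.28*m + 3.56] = 5.6*m + 0.28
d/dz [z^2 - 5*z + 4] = 2*z - 5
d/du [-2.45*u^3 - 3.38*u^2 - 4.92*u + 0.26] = -7.35*u^2 - 6.76*u - 4.92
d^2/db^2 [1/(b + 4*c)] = 2/(b + 4*c)^3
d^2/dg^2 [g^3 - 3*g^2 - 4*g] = 6*g - 6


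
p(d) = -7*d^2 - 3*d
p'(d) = -14*d - 3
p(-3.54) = -77.10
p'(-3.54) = 46.56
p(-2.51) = -36.57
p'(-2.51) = 32.14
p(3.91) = -118.75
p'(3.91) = -57.74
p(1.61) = -22.97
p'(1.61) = -25.54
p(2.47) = -50.12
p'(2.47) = -37.58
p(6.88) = -351.98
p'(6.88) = -99.32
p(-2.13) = -25.37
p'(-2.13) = 26.82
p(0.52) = -3.45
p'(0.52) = -10.28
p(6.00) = -270.00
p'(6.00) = -87.00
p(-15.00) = -1530.00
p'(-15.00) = 207.00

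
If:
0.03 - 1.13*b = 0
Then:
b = 0.03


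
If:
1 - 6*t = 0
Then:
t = 1/6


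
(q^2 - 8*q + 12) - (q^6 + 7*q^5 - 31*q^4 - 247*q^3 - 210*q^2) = -q^6 - 7*q^5 + 31*q^4 + 247*q^3 + 211*q^2 - 8*q + 12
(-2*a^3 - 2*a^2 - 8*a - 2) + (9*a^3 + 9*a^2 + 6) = 7*a^3 + 7*a^2 - 8*a + 4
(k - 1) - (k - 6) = 5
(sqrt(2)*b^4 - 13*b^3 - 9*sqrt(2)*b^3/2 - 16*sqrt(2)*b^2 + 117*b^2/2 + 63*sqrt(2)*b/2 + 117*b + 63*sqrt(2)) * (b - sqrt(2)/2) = sqrt(2)*b^5 - 14*b^4 - 9*sqrt(2)*b^4/2 - 19*sqrt(2)*b^3/2 + 63*b^3 + 9*sqrt(2)*b^2/4 + 133*b^2 - 63*b/2 + 9*sqrt(2)*b/2 - 63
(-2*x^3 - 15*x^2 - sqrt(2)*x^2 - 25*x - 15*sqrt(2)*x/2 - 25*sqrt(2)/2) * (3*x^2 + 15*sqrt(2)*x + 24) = -6*x^5 - 33*sqrt(2)*x^4 - 45*x^4 - 495*sqrt(2)*x^3/2 - 153*x^3 - 873*sqrt(2)*x^2/2 - 585*x^2 - 975*x - 180*sqrt(2)*x - 300*sqrt(2)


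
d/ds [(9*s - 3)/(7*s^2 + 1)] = 3*(-21*s^2 + 14*s + 3)/(49*s^4 + 14*s^2 + 1)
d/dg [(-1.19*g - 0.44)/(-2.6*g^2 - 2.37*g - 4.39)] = (-3.094*g^2 - 2.288*g + 4.1813)/(6.76*g^4 + 12.324*g^3 + 28.4449*g^2 + 20.8086*g + 19.2721)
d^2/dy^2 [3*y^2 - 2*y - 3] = 6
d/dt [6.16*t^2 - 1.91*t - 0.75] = 12.32*t - 1.91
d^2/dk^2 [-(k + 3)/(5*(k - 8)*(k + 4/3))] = 6*(-9*k^3 - 81*k^2 + 252*k - 848)/(5*(27*k^6 - 540*k^5 + 2736*k^4 + 3520*k^3 - 29184*k^2 - 61440*k - 32768))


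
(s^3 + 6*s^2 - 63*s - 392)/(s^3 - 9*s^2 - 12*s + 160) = (s^2 + 14*s + 49)/(s^2 - s - 20)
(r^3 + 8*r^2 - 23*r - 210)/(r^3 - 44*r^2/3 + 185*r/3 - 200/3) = 3*(r^2 + 13*r + 42)/(3*r^2 - 29*r + 40)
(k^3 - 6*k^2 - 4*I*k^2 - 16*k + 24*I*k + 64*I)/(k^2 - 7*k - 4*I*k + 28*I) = (k^2 - 6*k - 16)/(k - 7)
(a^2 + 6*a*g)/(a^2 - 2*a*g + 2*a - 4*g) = a*(a + 6*g)/(a^2 - 2*a*g + 2*a - 4*g)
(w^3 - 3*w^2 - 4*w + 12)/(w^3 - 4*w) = (w - 3)/w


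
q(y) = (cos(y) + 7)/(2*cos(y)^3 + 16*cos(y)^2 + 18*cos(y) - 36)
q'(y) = (cos(y) + 7)*(6*sin(y)*cos(y)^2 + 32*sin(y)*cos(y) + 18*sin(y))/(2*cos(y)^3 + 16*cos(y)^2 + 18*cos(y) - 36)^2 - sin(y)/(2*cos(y)^3 + 16*cos(y)^2 + 18*cos(y) - 36) = (227*cos(y) + 29*cos(2*y) + cos(3*y) + 191)*sin(y)/(4*(cos(y)^3 + 8*cos(y)^2 + 9*cos(y) - 18)^2)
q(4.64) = -0.19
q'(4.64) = -0.11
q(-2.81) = -0.15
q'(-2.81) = 0.00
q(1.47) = -0.21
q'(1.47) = 0.16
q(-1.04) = -0.33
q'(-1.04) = -0.49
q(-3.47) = -0.15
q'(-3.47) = -0.00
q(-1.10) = -0.31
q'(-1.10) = -0.41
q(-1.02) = -0.34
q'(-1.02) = -0.52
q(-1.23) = -0.26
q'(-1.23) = -0.29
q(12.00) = -0.95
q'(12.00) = -3.14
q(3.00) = -0.15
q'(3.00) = 0.00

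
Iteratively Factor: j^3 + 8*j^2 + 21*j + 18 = (j + 2)*(j^2 + 6*j + 9) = (j + 2)*(j + 3)*(j + 3)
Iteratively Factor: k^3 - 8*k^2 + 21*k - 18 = (k - 3)*(k^2 - 5*k + 6) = (k - 3)^2*(k - 2)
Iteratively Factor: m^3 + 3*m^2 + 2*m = (m + 2)*(m^2 + m) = (m + 1)*(m + 2)*(m)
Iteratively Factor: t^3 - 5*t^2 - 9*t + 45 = (t - 5)*(t^2 - 9) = (t - 5)*(t + 3)*(t - 3)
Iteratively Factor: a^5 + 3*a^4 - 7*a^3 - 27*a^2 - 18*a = (a - 3)*(a^4 + 6*a^3 + 11*a^2 + 6*a) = a*(a - 3)*(a^3 + 6*a^2 + 11*a + 6) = a*(a - 3)*(a + 2)*(a^2 + 4*a + 3) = a*(a - 3)*(a + 2)*(a + 3)*(a + 1)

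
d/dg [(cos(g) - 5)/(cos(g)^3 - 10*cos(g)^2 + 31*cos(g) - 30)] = (2*cos(g) - 5)*sin(g)/((cos(g) - 3)^2*(cos(g) - 2)^2)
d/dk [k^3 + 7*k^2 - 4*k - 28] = 3*k^2 + 14*k - 4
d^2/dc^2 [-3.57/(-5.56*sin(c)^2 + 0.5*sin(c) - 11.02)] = (-441.446208*sin(c)^4 + 29.7738*sin(c)^3 + 1536.229548*sin(c)^2 - 79.2183*sin(c) - 435.691368)/(5.56*sin(c)^2 - 0.5*sin(c) + 11.02)^3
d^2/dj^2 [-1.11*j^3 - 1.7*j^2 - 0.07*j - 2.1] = -6.66*j - 3.4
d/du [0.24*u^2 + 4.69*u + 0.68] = 0.48*u + 4.69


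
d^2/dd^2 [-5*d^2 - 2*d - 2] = -10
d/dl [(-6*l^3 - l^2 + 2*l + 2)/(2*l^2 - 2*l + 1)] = 2*(-6*l^4 + 12*l^3 - 10*l^2 - 5*l + 3)/(4*l^4 - 8*l^3 + 8*l^2 - 4*l + 1)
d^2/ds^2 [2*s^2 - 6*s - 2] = 4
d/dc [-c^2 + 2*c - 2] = 2 - 2*c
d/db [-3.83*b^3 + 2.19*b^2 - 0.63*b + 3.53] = -11.49*b^2 + 4.38*b - 0.63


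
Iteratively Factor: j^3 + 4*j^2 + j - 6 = (j - 1)*(j^2 + 5*j + 6) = (j - 1)*(j + 3)*(j + 2)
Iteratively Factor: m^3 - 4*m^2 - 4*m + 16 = (m + 2)*(m^2 - 6*m + 8) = (m - 2)*(m + 2)*(m - 4)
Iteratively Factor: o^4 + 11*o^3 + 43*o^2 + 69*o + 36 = (o + 3)*(o^3 + 8*o^2 + 19*o + 12) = (o + 3)^2*(o^2 + 5*o + 4) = (o + 3)^2*(o + 4)*(o + 1)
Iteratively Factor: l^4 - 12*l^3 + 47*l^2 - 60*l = (l - 3)*(l^3 - 9*l^2 + 20*l) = (l - 4)*(l - 3)*(l^2 - 5*l) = l*(l - 4)*(l - 3)*(l - 5)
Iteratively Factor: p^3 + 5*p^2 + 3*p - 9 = (p + 3)*(p^2 + 2*p - 3) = (p - 1)*(p + 3)*(p + 3)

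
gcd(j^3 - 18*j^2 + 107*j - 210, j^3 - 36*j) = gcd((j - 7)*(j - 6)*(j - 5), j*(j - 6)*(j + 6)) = j - 6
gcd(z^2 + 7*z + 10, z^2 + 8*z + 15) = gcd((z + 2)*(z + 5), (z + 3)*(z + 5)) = z + 5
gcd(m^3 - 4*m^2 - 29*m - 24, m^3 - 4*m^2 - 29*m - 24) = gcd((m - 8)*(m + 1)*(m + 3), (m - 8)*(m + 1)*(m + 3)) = m^3 - 4*m^2 - 29*m - 24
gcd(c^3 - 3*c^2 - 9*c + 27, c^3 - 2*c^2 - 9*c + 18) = c^2 - 9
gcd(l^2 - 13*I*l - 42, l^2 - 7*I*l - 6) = l - 6*I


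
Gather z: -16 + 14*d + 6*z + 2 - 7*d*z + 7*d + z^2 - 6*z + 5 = -7*d*z + 21*d + z^2 - 9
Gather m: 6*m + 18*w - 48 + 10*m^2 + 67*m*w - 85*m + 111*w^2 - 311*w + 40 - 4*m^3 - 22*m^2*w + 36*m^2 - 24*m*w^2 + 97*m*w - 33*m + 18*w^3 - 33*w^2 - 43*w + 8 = -4*m^3 + m^2*(46 - 22*w) + m*(-24*w^2 + 164*w - 112) + 18*w^3 + 78*w^2 - 336*w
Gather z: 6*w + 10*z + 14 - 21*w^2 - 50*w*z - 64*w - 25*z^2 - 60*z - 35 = -21*w^2 - 58*w - 25*z^2 + z*(-50*w - 50) - 21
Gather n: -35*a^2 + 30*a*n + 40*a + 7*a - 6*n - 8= -35*a^2 + 47*a + n*(30*a - 6) - 8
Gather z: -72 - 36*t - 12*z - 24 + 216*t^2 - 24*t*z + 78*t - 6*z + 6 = 216*t^2 + 42*t + z*(-24*t - 18) - 90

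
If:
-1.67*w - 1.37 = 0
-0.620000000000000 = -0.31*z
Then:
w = -0.82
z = 2.00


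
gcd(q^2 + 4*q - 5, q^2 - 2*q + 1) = q - 1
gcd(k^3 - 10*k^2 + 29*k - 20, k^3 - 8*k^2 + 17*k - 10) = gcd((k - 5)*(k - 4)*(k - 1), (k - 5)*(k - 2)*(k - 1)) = k^2 - 6*k + 5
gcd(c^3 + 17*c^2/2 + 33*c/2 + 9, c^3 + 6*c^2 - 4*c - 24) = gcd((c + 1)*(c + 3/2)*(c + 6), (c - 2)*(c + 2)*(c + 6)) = c + 6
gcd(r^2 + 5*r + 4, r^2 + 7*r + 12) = r + 4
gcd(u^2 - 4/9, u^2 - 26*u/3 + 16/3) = u - 2/3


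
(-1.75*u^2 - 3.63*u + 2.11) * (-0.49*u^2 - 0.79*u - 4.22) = 0.8575*u^4 + 3.1612*u^3 + 9.2188*u^2 + 13.6517*u - 8.9042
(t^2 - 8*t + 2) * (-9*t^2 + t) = -9*t^4 + 73*t^3 - 26*t^2 + 2*t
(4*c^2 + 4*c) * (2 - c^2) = -4*c^4 - 4*c^3 + 8*c^2 + 8*c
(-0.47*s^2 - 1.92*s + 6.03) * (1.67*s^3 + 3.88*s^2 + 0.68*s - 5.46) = -0.7849*s^5 - 5.03*s^4 + 2.3009*s^3 + 24.657*s^2 + 14.5836*s - 32.9238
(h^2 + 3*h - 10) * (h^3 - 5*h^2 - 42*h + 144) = h^5 - 2*h^4 - 67*h^3 + 68*h^2 + 852*h - 1440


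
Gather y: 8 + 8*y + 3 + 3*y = 11*y + 11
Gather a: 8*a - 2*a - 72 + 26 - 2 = 6*a - 48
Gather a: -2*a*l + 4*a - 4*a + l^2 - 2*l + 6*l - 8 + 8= -2*a*l + l^2 + 4*l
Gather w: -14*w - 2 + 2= -14*w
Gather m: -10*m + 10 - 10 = -10*m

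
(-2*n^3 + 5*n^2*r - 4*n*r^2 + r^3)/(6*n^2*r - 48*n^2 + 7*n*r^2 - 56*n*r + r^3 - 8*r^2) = (-2*n^3 + 5*n^2*r - 4*n*r^2 + r^3)/(6*n^2*r - 48*n^2 + 7*n*r^2 - 56*n*r + r^3 - 8*r^2)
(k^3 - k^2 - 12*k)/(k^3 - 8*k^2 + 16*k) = (k + 3)/(k - 4)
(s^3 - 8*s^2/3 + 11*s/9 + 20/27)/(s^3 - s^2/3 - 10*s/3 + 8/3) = (s^2 - 4*s/3 - 5/9)/(s^2 + s - 2)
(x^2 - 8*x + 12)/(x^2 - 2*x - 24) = (x - 2)/(x + 4)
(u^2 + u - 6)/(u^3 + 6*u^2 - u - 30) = 1/(u + 5)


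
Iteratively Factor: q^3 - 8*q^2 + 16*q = (q)*(q^2 - 8*q + 16) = q*(q - 4)*(q - 4)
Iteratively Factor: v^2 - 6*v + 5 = (v - 1)*(v - 5)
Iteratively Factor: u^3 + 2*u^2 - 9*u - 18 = (u + 3)*(u^2 - u - 6) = (u - 3)*(u + 3)*(u + 2)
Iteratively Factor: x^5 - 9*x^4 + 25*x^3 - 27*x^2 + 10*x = (x - 1)*(x^4 - 8*x^3 + 17*x^2 - 10*x) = (x - 1)^2*(x^3 - 7*x^2 + 10*x) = (x - 2)*(x - 1)^2*(x^2 - 5*x) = x*(x - 2)*(x - 1)^2*(x - 5)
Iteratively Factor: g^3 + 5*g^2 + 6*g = (g + 3)*(g^2 + 2*g) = (g + 2)*(g + 3)*(g)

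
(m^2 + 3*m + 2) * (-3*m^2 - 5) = -3*m^4 - 9*m^3 - 11*m^2 - 15*m - 10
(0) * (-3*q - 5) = 0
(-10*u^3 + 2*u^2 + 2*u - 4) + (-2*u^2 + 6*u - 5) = -10*u^3 + 8*u - 9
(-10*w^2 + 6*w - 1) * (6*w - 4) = -60*w^3 + 76*w^2 - 30*w + 4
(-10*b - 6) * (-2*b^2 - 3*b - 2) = 20*b^3 + 42*b^2 + 38*b + 12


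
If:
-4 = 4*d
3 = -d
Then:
No Solution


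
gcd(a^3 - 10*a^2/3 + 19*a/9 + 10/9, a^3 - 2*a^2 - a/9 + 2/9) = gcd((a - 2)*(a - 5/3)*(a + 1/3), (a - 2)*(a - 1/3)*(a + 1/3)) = a^2 - 5*a/3 - 2/3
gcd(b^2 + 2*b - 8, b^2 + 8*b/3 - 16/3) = b + 4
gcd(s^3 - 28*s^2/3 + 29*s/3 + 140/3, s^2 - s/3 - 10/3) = s + 5/3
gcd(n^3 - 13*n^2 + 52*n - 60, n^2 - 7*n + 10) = n^2 - 7*n + 10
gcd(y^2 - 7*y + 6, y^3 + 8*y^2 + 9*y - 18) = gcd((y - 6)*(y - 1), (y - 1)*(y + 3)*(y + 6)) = y - 1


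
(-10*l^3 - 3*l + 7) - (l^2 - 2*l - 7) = -10*l^3 - l^2 - l + 14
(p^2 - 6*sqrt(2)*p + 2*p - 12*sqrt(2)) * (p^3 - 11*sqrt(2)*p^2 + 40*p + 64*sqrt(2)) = p^5 - 17*sqrt(2)*p^4 + 2*p^4 - 34*sqrt(2)*p^3 + 172*p^3 - 176*sqrt(2)*p^2 + 344*p^2 - 768*p - 352*sqrt(2)*p - 1536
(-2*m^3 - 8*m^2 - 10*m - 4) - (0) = -2*m^3 - 8*m^2 - 10*m - 4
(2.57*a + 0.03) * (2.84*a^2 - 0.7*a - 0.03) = 7.2988*a^3 - 1.7138*a^2 - 0.0981*a - 0.0009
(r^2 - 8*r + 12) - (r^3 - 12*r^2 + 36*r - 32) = -r^3 + 13*r^2 - 44*r + 44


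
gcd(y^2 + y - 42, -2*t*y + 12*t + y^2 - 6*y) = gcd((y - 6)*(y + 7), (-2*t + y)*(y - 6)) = y - 6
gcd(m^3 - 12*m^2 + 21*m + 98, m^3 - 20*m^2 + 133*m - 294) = m^2 - 14*m + 49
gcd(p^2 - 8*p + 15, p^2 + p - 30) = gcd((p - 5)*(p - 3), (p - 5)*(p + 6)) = p - 5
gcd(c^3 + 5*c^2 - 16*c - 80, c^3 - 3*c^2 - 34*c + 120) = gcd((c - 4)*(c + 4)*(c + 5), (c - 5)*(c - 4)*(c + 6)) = c - 4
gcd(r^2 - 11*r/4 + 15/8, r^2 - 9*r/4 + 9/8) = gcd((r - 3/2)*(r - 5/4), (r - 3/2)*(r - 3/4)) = r - 3/2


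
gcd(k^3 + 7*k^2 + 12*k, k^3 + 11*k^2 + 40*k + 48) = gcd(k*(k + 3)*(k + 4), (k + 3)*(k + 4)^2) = k^2 + 7*k + 12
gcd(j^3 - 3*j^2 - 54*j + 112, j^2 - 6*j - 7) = 1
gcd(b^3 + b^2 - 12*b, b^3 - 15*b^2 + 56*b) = b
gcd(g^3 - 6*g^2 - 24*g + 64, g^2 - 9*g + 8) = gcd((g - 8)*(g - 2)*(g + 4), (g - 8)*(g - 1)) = g - 8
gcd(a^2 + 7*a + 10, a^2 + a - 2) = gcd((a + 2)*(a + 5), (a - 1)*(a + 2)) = a + 2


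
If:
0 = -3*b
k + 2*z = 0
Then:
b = 0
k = -2*z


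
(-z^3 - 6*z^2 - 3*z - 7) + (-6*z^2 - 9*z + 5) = -z^3 - 12*z^2 - 12*z - 2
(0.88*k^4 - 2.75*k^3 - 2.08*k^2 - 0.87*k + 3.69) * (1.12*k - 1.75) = 0.9856*k^5 - 4.62*k^4 + 2.4829*k^3 + 2.6656*k^2 + 5.6553*k - 6.4575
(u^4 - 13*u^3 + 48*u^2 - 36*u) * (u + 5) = u^5 - 8*u^4 - 17*u^3 + 204*u^2 - 180*u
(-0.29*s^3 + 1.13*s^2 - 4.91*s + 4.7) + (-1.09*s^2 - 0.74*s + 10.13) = -0.29*s^3 + 0.0399999999999998*s^2 - 5.65*s + 14.83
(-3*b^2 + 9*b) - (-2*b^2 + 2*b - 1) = -b^2 + 7*b + 1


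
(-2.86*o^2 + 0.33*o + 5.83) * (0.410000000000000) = -1.1726*o^2 + 0.1353*o + 2.3903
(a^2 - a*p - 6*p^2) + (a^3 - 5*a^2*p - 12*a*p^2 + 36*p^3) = a^3 - 5*a^2*p + a^2 - 12*a*p^2 - a*p + 36*p^3 - 6*p^2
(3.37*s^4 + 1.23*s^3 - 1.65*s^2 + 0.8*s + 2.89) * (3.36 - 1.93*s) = -6.5041*s^5 + 8.9493*s^4 + 7.3173*s^3 - 7.088*s^2 - 2.8897*s + 9.7104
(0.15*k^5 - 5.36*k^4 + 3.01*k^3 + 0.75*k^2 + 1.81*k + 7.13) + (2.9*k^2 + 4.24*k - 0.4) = 0.15*k^5 - 5.36*k^4 + 3.01*k^3 + 3.65*k^2 + 6.05*k + 6.73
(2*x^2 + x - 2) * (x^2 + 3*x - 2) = 2*x^4 + 7*x^3 - 3*x^2 - 8*x + 4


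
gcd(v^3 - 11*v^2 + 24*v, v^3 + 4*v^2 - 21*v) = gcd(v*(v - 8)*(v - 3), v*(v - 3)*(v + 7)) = v^2 - 3*v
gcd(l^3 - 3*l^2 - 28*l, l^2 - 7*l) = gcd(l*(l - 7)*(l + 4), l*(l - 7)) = l^2 - 7*l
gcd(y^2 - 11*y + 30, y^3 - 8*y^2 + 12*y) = y - 6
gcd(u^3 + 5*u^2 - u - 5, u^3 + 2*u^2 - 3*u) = u - 1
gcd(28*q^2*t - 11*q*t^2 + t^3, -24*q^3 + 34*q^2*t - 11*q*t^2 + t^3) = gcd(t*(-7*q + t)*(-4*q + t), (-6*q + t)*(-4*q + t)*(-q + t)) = 4*q - t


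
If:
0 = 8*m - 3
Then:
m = 3/8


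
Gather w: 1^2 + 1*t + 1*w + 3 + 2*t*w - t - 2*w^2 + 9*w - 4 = -2*w^2 + w*(2*t + 10)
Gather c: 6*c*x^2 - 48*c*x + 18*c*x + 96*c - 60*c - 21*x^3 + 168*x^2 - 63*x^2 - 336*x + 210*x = c*(6*x^2 - 30*x + 36) - 21*x^3 + 105*x^2 - 126*x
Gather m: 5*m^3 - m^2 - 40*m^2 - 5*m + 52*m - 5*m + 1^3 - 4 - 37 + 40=5*m^3 - 41*m^2 + 42*m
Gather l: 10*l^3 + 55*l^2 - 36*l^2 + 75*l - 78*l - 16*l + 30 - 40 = 10*l^3 + 19*l^2 - 19*l - 10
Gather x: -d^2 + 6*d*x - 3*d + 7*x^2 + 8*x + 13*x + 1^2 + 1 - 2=-d^2 - 3*d + 7*x^2 + x*(6*d + 21)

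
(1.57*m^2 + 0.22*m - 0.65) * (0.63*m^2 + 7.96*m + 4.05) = 0.9891*m^4 + 12.6358*m^3 + 7.7002*m^2 - 4.283*m - 2.6325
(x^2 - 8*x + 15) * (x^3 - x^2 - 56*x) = x^5 - 9*x^4 - 33*x^3 + 433*x^2 - 840*x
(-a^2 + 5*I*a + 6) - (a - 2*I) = -a^2 - a + 5*I*a + 6 + 2*I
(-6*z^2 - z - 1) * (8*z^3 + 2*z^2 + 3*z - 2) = -48*z^5 - 20*z^4 - 28*z^3 + 7*z^2 - z + 2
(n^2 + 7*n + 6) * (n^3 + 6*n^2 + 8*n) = n^5 + 13*n^4 + 56*n^3 + 92*n^2 + 48*n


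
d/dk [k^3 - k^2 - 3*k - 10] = 3*k^2 - 2*k - 3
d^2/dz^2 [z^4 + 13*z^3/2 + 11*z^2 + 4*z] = 12*z^2 + 39*z + 22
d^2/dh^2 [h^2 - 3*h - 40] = 2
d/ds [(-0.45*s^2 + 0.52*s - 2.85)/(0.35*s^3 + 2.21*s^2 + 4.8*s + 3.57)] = (0.1575*s^4 - 0.364*s^3 - 0.3167*s^2 + 9.384*s + 15.5364)/(0.1225*s^6 + 1.547*s^5 + 8.2441*s^4 + 23.715*s^3 + 38.8194*s^2 + 34.272*s + 12.7449)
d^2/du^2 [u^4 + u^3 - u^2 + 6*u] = 12*u^2 + 6*u - 2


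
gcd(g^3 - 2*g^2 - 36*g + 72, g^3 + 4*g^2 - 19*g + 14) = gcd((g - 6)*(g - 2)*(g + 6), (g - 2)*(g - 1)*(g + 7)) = g - 2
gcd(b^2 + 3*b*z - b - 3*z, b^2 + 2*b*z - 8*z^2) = 1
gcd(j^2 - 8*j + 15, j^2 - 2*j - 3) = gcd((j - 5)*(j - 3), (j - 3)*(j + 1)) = j - 3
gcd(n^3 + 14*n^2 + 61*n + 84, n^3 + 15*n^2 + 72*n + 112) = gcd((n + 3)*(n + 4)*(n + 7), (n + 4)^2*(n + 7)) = n^2 + 11*n + 28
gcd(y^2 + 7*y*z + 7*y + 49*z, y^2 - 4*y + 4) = 1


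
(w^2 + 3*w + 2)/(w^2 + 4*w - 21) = (w^2 + 3*w + 2)/(w^2 + 4*w - 21)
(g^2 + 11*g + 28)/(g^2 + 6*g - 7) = (g + 4)/(g - 1)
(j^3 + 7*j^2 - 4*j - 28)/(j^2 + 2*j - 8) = (j^2 + 9*j + 14)/(j + 4)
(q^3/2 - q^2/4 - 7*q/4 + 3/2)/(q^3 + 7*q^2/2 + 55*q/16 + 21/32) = 8*(2*q^3 - q^2 - 7*q + 6)/(32*q^3 + 112*q^2 + 110*q + 21)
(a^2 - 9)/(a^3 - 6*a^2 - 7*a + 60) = (a - 3)/(a^2 - 9*a + 20)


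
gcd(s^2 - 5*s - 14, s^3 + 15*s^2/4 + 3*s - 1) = s + 2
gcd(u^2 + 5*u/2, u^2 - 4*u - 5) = 1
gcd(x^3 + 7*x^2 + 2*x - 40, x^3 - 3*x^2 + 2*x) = x - 2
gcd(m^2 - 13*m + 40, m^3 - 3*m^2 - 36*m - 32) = m - 8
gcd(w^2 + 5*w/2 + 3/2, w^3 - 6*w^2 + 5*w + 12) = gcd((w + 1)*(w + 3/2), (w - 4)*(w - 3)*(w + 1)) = w + 1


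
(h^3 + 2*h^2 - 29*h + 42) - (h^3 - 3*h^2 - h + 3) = 5*h^2 - 28*h + 39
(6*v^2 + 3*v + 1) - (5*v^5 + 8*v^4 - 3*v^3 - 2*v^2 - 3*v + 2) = -5*v^5 - 8*v^4 + 3*v^3 + 8*v^2 + 6*v - 1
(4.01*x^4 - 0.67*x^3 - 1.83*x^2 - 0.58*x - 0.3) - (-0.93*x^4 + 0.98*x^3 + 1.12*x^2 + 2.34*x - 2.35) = 4.94*x^4 - 1.65*x^3 - 2.95*x^2 - 2.92*x + 2.05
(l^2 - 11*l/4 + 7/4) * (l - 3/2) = l^3 - 17*l^2/4 + 47*l/8 - 21/8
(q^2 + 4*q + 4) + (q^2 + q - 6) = 2*q^2 + 5*q - 2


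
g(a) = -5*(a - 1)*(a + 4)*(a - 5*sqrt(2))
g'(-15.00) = -3859.59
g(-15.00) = 19422.54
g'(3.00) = 113.20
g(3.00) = 284.97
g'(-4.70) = -396.62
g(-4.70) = 234.83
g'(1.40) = 153.66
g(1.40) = 61.25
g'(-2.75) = -99.33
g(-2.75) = -230.18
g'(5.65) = -122.76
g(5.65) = 318.83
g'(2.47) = 135.11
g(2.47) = 218.80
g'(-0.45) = 104.71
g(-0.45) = -193.57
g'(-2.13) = -28.70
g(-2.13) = -269.27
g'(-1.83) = 1.33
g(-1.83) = -273.31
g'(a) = -5*(a - 1)*(a + 4) - 5*(a - 1)*(a - 5*sqrt(2)) - 5*(a + 4)*(a - 5*sqrt(2)) = -15*a^2 - 30*a + 50*sqrt(2)*a + 20 + 75*sqrt(2)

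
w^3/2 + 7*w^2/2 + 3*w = w*(w/2 + 1/2)*(w + 6)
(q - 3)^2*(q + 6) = q^3 - 27*q + 54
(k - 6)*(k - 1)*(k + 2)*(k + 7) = k^4 + 2*k^3 - 43*k^2 - 44*k + 84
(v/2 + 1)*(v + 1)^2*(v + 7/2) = v^4/2 + 15*v^3/4 + 19*v^2/2 + 39*v/4 + 7/2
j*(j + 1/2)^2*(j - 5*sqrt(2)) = j^4 - 5*sqrt(2)*j^3 + j^3 - 5*sqrt(2)*j^2 + j^2/4 - 5*sqrt(2)*j/4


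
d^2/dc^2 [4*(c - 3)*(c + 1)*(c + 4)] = 24*c + 16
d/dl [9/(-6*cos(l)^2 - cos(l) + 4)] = -9*(12*cos(l) + 1)*sin(l)/(6*cos(l)^2 + cos(l) - 4)^2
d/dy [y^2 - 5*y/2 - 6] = 2*y - 5/2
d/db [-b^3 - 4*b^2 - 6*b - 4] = -3*b^2 - 8*b - 6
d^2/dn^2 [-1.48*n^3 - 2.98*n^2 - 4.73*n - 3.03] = -8.88*n - 5.96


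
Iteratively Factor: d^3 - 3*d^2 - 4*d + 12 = (d - 2)*(d^2 - d - 6) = (d - 3)*(d - 2)*(d + 2)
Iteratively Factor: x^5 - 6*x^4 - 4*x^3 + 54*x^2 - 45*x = (x - 3)*(x^4 - 3*x^3 - 13*x^2 + 15*x) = x*(x - 3)*(x^3 - 3*x^2 - 13*x + 15) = x*(x - 3)*(x - 1)*(x^2 - 2*x - 15) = x*(x - 5)*(x - 3)*(x - 1)*(x + 3)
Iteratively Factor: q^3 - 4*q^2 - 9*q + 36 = (q - 4)*(q^2 - 9) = (q - 4)*(q - 3)*(q + 3)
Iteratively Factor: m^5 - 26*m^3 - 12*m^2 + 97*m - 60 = (m - 1)*(m^4 + m^3 - 25*m^2 - 37*m + 60) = (m - 1)*(m + 4)*(m^3 - 3*m^2 - 13*m + 15) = (m - 5)*(m - 1)*(m + 4)*(m^2 + 2*m - 3) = (m - 5)*(m - 1)*(m + 3)*(m + 4)*(m - 1)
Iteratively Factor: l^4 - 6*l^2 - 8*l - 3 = (l + 1)*(l^3 - l^2 - 5*l - 3) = (l + 1)^2*(l^2 - 2*l - 3) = (l - 3)*(l + 1)^2*(l + 1)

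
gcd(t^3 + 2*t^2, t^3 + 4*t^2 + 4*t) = t^2 + 2*t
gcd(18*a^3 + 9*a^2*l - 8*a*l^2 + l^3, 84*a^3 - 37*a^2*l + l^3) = 3*a - l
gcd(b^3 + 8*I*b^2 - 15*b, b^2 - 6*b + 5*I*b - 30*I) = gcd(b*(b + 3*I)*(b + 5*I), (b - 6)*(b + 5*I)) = b + 5*I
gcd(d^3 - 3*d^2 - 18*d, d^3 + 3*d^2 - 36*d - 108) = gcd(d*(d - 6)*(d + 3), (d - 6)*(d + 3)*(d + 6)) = d^2 - 3*d - 18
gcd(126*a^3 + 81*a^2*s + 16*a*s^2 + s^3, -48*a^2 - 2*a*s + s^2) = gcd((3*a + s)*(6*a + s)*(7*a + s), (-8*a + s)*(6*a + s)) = 6*a + s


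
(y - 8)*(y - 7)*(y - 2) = y^3 - 17*y^2 + 86*y - 112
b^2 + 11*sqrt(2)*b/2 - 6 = (b - sqrt(2)/2)*(b + 6*sqrt(2))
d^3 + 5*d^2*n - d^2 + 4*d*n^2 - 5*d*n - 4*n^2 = (d - 1)*(d + n)*(d + 4*n)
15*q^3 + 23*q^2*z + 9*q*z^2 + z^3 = (q + z)*(3*q + z)*(5*q + z)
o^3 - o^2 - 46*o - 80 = (o - 8)*(o + 2)*(o + 5)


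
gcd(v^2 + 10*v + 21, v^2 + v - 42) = v + 7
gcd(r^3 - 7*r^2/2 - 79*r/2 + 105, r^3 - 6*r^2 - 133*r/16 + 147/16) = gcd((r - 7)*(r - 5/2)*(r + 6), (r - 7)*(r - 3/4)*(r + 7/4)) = r - 7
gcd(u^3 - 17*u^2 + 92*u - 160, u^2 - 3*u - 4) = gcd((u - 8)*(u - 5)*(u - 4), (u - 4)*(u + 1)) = u - 4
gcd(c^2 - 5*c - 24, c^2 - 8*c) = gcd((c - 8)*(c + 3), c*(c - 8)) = c - 8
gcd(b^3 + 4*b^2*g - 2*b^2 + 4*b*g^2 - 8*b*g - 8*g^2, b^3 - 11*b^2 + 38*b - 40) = b - 2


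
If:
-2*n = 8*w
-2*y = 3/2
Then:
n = -4*w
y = -3/4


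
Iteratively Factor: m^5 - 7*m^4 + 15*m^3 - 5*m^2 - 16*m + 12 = (m - 3)*(m^4 - 4*m^3 + 3*m^2 + 4*m - 4) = (m - 3)*(m - 2)*(m^3 - 2*m^2 - m + 2) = (m - 3)*(m - 2)^2*(m^2 - 1) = (m - 3)*(m - 2)^2*(m - 1)*(m + 1)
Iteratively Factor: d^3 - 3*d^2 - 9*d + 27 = (d - 3)*(d^2 - 9) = (d - 3)*(d + 3)*(d - 3)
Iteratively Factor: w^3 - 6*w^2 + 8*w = (w)*(w^2 - 6*w + 8) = w*(w - 2)*(w - 4)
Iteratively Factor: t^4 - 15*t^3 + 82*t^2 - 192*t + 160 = (t - 5)*(t^3 - 10*t^2 + 32*t - 32) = (t - 5)*(t - 4)*(t^2 - 6*t + 8) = (t - 5)*(t - 4)*(t - 2)*(t - 4)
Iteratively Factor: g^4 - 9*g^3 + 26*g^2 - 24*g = (g - 3)*(g^3 - 6*g^2 + 8*g) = (g - 4)*(g - 3)*(g^2 - 2*g) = g*(g - 4)*(g - 3)*(g - 2)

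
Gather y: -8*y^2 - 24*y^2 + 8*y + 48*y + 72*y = -32*y^2 + 128*y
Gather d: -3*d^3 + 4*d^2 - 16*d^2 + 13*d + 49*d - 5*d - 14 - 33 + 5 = -3*d^3 - 12*d^2 + 57*d - 42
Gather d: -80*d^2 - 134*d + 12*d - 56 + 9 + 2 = -80*d^2 - 122*d - 45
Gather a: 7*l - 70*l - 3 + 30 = 27 - 63*l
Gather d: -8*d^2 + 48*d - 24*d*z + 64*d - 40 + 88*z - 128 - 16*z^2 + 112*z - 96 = -8*d^2 + d*(112 - 24*z) - 16*z^2 + 200*z - 264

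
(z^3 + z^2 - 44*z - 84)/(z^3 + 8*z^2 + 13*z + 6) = (z^2 - 5*z - 14)/(z^2 + 2*z + 1)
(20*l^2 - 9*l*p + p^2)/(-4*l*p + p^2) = (-5*l + p)/p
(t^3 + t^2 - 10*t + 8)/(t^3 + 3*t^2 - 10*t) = (t^2 + 3*t - 4)/(t*(t + 5))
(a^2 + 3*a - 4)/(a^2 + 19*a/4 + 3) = 4*(a - 1)/(4*a + 3)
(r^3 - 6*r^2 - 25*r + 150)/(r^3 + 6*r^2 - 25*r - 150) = (r - 6)/(r + 6)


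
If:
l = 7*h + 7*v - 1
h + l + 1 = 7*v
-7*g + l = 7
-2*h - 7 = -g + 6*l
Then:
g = -49/41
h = 0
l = -56/41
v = -15/287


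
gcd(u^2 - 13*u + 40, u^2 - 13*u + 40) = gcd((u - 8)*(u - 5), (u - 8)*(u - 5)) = u^2 - 13*u + 40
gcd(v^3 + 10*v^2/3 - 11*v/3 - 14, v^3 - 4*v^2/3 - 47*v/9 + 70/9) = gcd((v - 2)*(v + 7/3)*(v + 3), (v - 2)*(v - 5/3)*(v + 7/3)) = v^2 + v/3 - 14/3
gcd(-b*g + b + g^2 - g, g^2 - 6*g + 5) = g - 1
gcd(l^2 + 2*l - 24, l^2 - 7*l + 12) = l - 4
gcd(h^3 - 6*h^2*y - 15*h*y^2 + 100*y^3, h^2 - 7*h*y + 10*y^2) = -h + 5*y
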